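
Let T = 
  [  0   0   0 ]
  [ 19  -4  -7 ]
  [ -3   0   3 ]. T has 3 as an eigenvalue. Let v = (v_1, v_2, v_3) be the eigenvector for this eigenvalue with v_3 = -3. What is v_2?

T − 3I = [[-3, 0, 0], [19, -7, -7], [-3, 0, 0]].
Solving (T − 3I)v = 0 gives the eigenspace spanned by (0, 3, -3).
With v_3 = -3, v = (0, 3, -3), so v_2 = 3.

3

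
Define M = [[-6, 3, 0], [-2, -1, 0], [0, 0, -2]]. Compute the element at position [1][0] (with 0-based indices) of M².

14

Characteristic polynomial: t^3 + 9t^2 + 26t + 24 = (t + 2)(t + 3)(t + 4), so the eigenvalues are -4, -3, -2.
t=-3: eigenvector (1, 1, 0).
t=-4: eigenvector (3, 2, 0).
t=-2: eigenvector (0, 0, 1).
P = [[1, 3, 0], [1, 2, 0], [0, 0, 1]], D = diag(-3, -4, -2), P⁻¹ = [[-2, 3, 0], [1, -1, 0], [0, 0, 1]].
M² = P·diag(9, 16, 4)·P⁻¹ = [[30, -21, 0], [14, -5, 0], [0, 0, 4]].
The requested entry is 14.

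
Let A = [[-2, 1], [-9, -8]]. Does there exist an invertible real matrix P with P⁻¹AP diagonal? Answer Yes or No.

No

Characteristic polynomial: p(μ) = μ^2 + 10μ + 25 = (μ + 5)^2.
μ = -5 has algebraic multiplicity 2; rank(A + 5I) = 1, so geometric multiplicity = 1.
Geometric multiplicity < algebraic multiplicity, so A is not diagonalizable.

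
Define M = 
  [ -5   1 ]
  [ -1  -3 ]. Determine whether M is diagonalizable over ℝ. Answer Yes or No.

Characteristic polynomial: p(λ) = λ^2 + 8λ + 16 = (λ + 4)^2.
λ = -4 has algebraic multiplicity 2; rank(M + 4I) = 1, so geometric multiplicity = 1.
Geometric multiplicity < algebraic multiplicity, so M is not diagonalizable.

No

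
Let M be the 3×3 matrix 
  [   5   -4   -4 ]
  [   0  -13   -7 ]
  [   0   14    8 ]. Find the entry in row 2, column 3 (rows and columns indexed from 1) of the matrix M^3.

-217

Characteristic polynomial: r^3 - 31r + 30 = (r - 5)(r - 1)(r + 6), so the eigenvalues are -6, 1, 5.
r=5: eigenvector (1, 0, 0).
r=-6: eigenvector (0, -1, 1).
r=1: eigenvector (1, -1, 2).
P = [[1, 0, 1], [0, -1, -1], [0, 1, 2]], D = diag(5, -6, 1), P⁻¹ = [[1, -1, -1], [0, -2, -1], [0, 1, 1]].
M³ = P·diag(125, -216, 1)·P⁻¹ = [[125, -124, -124], [0, -433, -217], [0, 434, 218]].
The requested entry is -217.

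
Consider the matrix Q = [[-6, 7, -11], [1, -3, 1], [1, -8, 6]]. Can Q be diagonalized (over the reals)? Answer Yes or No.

No

Characteristic polynomial: p(μ) = μ^3 + 3μ^2 - 24μ - 80 = (μ - 5)(μ + 4)^2.
μ = -4 has algebraic multiplicity 2; rank(Q + 4I) = 2, so geometric multiplicity = 1.
Geometric multiplicity < algebraic multiplicity, so Q is not diagonalizable.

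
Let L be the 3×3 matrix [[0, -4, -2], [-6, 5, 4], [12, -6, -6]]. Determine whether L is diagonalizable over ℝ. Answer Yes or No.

Yes

Characteristic polynomial: p(λ) = λ^3 + λ^2 - 6λ = λ(λ - 2)(λ + 3).
All 3 eigenvalues are distinct, so L is diagonalizable.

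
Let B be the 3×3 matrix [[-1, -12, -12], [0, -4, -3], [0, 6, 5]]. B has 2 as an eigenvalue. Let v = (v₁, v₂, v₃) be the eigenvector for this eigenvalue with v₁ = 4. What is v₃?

B − 2I = [[-3, -12, -12], [0, -6, -3], [0, 6, 3]].
Solving (B − 2I)v = 0 gives the eigenspace spanned by (4, 1, -2).
With v₁ = 4, v = (4, 1, -2), so v₃ = -2.

-2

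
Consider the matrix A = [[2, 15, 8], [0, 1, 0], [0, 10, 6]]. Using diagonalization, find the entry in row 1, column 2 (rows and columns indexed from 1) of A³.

Characteristic polynomial: t^3 - 9t^2 + 20t - 12 = (t - 6)(t - 2)(t - 1), so the eigenvalues are 1, 2, 6.
t=2: eigenvector (1, 0, 0).
t=1: eigenvector (1, 1, -2).
t=6: eigenvector (2, 0, 1).
P = [[1, 1, 2], [0, 1, 0], [0, -2, 1]], D = diag(2, 1, 6), P⁻¹ = [[1, -5, -2], [0, 1, 0], [0, 2, 1]].
A³ = P·diag(8, 1, 216)·P⁻¹ = [[8, 825, 416], [0, 1, 0], [0, 430, 216]].
The requested entry is 825.

825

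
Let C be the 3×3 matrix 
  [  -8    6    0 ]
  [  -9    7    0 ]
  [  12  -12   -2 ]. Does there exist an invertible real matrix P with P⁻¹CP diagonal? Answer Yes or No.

Yes

Characteristic polynomial: p(t) = t^3 + 3t^2 - 4 = (t - 1)(t + 2)^2.
t = -2 has algebraic multiplicity 2; rank(C + 2I) = 1, so geometric multiplicity = 2.
Every eigenvalue has geometric = algebraic multiplicity, so C is diagonalizable.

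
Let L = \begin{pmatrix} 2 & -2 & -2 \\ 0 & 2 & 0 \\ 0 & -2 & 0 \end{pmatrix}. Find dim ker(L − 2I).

2

L − 2I = [[0, -2, -2], [0, 0, 0], [0, -2, -2]].
This matrix has rank 1, so its null space has dimension 3 − 1 = 2.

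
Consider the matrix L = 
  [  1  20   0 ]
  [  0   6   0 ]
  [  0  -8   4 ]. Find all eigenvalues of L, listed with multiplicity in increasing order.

Characteristic polynomial: p(λ) = λ^3 - 11λ^2 + 34λ - 24 = (λ - 6)(λ - 4)(λ - 1).
Roots (with multiplicity): 1, 4, 6.

1, 4, 6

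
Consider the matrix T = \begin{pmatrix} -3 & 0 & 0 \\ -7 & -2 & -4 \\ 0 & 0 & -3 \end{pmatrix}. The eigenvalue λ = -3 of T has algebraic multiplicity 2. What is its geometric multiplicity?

2

T + 3I = [[0, 0, 0], [-7, 1, -4], [0, 0, 0]].
This matrix has rank 1, so its null space has dimension 3 − 1 = 2.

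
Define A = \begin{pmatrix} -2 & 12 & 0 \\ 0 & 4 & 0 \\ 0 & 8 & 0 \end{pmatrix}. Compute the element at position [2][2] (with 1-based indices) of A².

16

Characteristic polynomial: μ^3 - 2μ^2 - 8μ = μ(μ - 4)(μ + 2), so the eigenvalues are -2, 0, 4.
μ=-2: eigenvector (1, 0, 0).
μ=4: eigenvector (2, 1, 2).
μ=0: eigenvector (0, 0, 1).
P = [[1, 2, 0], [0, 1, 0], [0, 2, 1]], D = diag(-2, 4, 0), P⁻¹ = [[1, -2, 0], [0, 1, 0], [0, -2, 1]].
A² = P·diag(4, 16, 0)·P⁻¹ = [[4, 24, 0], [0, 16, 0], [0, 32, 0]].
The requested entry is 16.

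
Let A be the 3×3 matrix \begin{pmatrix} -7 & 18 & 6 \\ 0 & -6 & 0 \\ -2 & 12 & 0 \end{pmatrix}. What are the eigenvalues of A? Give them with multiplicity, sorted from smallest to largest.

Characteristic polynomial: p(t) = t^3 + 13t^2 + 54t + 72 = (t + 3)(t + 4)(t + 6).
Roots (with multiplicity): -6, -4, -3.

-6, -4, -3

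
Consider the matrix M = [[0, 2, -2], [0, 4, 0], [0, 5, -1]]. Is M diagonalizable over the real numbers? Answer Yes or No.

Yes

Characteristic polynomial: p(t) = t^3 - 3t^2 - 4t = t(t - 4)(t + 1).
All 3 eigenvalues are distinct, so M is diagonalizable.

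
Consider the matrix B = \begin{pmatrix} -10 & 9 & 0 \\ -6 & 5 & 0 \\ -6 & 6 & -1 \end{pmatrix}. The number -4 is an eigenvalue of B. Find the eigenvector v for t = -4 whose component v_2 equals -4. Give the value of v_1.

-6

B + 4I = [[-6, 9, 0], [-6, 9, 0], [-6, 6, 3]].
Solving (B + 4I)v = 0 gives the eigenspace spanned by (-6, -4, -4).
With v_2 = -4, v = (-6, -4, -4), so v_1 = -6.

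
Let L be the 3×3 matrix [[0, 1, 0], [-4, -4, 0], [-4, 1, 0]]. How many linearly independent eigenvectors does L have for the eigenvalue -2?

1

L + 2I = [[2, 1, 0], [-4, -2, 0], [-4, 1, 2]].
This matrix has rank 2, so its null space has dimension 3 − 2 = 1.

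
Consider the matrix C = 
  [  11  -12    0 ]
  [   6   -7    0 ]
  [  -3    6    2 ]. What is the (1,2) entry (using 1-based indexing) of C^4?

Characteristic polynomial: μ^3 - 6μ^2 + 3μ + 10 = (μ - 5)(μ - 2)(μ + 1), so the eigenvalues are -1, 2, 5.
μ=-1: eigenvector (1, 1, -1).
μ=2: eigenvector (0, 0, 1).
μ=5: eigenvector (-2, -1, 0).
P = [[1, 0, -2], [1, 0, -1], [-1, 1, 0]], D = diag(-1, 2, 5), P⁻¹ = [[-1, 2, 0], [-1, 2, 1], [-1, 1, 0]].
C⁴ = P·diag(1, 16, 625)·P⁻¹ = [[1249, -1248, 0], [624, -623, 0], [-15, 30, 16]].
The requested entry is -1248.

-1248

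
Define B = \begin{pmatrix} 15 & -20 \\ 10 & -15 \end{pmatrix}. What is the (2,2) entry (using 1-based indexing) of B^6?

Characteristic polynomial: t^2 - 25 = (t - 5)(t + 5), so the eigenvalues are -5, 5.
t=-5: eigenvector (-1, -1).
t=5: eigenvector (2, 1).
P = [[-1, 2], [-1, 1]], D = diag(-5, 5), P⁻¹ = [[1, -2], [1, -1]].
B⁶ = P·diag(15625, 15625)·P⁻¹ = [[15625, 0], [0, 15625]].
The requested entry is 15625.

15625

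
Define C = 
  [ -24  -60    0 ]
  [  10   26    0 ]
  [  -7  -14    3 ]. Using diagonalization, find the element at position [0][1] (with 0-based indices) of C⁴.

Characteristic polynomial: μ^3 - 5μ^2 - 18μ + 72 = (μ - 6)(μ - 3)(μ + 4), so the eigenvalues are -4, 3, 6.
μ=-4: eigenvector (3, -1, 1).
μ=6: eigenvector (-2, 1, 0).
μ=3: eigenvector (0, 0, 1).
P = [[3, -2, 0], [-1, 1, 0], [1, 0, 1]], D = diag(-4, 6, 3), P⁻¹ = [[1, 2, 0], [1, 3, 0], [-1, -2, 1]].
C⁴ = P·diag(256, 1296, 81)·P⁻¹ = [[-1824, -6240, 0], [1040, 3376, 0], [175, 350, 81]].
The requested entry is -6240.

-6240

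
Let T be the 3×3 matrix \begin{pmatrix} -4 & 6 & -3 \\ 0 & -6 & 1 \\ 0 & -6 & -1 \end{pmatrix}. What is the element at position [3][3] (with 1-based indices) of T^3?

47

Characteristic polynomial: λ^3 + 11λ^2 + 40λ + 48 = (λ + 3)(λ + 4)^2, so the eigenvalues are -4, -4, -3.
λ=-4: eigenvector (1, 0, 0).
λ=-4: eigenvector (-2, 1, 2).
λ=-3: eigenvector (-3, 1, 3).
P = [[1, -2, -3], [0, 1, 1], [0, 2, 3]], D = diag(-4, -4, -3), P⁻¹ = [[1, 0, 1], [0, 3, -1], [0, -2, 1]].
T³ = P·diag(-64, -64, -27)·P⁻¹ = [[-64, 222, -111], [0, -138, 37], [0, -222, 47]].
The requested entry is 47.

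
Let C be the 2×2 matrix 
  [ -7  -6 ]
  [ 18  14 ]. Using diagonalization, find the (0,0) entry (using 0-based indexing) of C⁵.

Characteristic polynomial: μ^2 - 7μ + 10 = (μ - 5)(μ - 2), so the eigenvalues are 2, 5.
μ=5: eigenvector (1, -2).
μ=2: eigenvector (2, -3).
P = [[1, 2], [-2, -3]], D = diag(5, 2), P⁻¹ = [[-3, -2], [2, 1]].
C⁵ = P·diag(3125, 32)·P⁻¹ = [[-9247, -6186], [18558, 12404]].
The requested entry is -9247.

-9247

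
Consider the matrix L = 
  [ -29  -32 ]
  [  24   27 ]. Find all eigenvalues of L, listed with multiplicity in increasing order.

Characteristic polynomial: p(t) = t^2 + 2t - 15 = (t - 3)(t + 5).
Roots (with multiplicity): -5, 3.

-5, 3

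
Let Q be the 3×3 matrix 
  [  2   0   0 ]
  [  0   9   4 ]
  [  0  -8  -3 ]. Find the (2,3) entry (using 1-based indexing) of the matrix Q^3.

124

Characteristic polynomial: μ^3 - 8μ^2 + 17μ - 10 = (μ - 5)(μ - 2)(μ - 1), so the eigenvalues are 1, 2, 5.
μ=2: eigenvector (1, 0, 0).
μ=1: eigenvector (0, 1, -2).
μ=5: eigenvector (0, 1, -1).
P = [[1, 0, 0], [0, 1, 1], [0, -2, -1]], D = diag(2, 1, 5), P⁻¹ = [[1, 0, 0], [0, -1, -1], [0, 2, 1]].
Q³ = P·diag(8, 1, 125)·P⁻¹ = [[8, 0, 0], [0, 249, 124], [0, -248, -123]].
The requested entry is 124.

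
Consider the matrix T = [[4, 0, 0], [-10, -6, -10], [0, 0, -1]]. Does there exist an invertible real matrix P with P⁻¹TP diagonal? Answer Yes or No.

Characteristic polynomial: p(s) = s^3 + 3s^2 - 22s - 24 = (s - 4)(s + 1)(s + 6).
All 3 eigenvalues are distinct, so T is diagonalizable.

Yes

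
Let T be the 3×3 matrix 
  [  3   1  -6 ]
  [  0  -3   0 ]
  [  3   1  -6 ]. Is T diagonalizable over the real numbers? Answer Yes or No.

Characteristic polynomial: p(r) = r^3 + 6r^2 + 9r = r(r + 3)^2.
r = -3 has algebraic multiplicity 2; rank(T + 3I) = 2, so geometric multiplicity = 1.
Geometric multiplicity < algebraic multiplicity, so T is not diagonalizable.

No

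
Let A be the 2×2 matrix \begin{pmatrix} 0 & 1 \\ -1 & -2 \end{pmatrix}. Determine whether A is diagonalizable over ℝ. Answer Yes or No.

No

Characteristic polynomial: p(t) = t^2 + 2t + 1 = (t + 1)^2.
t = -1 has algebraic multiplicity 2; rank(A + 1I) = 1, so geometric multiplicity = 1.
Geometric multiplicity < algebraic multiplicity, so A is not diagonalizable.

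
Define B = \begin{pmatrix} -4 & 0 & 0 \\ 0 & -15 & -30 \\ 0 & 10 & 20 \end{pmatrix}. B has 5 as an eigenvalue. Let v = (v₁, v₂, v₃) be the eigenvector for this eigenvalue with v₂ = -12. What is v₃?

B − 5I = [[-9, 0, 0], [0, -20, -30], [0, 10, 15]].
Solving (B − 5I)v = 0 gives the eigenspace spanned by (0, -12, 8).
With v₂ = -12, v = (0, -12, 8), so v₃ = 8.

8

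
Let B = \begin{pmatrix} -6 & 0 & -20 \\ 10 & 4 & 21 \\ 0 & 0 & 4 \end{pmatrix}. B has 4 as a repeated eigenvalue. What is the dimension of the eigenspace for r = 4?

1

B − 4I = [[-10, 0, -20], [10, 0, 21], [0, 0, 0]].
This matrix has rank 2, so its null space has dimension 3 − 2 = 1.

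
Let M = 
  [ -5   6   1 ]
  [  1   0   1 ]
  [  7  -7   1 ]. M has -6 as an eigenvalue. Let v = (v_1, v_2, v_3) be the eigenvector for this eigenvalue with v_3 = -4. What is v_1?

4

M + 6I = [[1, 6, 1], [1, 6, 1], [7, -7, 7]].
Solving (M + 6I)v = 0 gives the eigenspace spanned by (4, 0, -4).
With v_3 = -4, v = (4, 0, -4), so v_1 = 4.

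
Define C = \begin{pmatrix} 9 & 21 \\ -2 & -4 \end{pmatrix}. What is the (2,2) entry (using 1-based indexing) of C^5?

Characteristic polynomial: λ^2 - 5λ + 6 = (λ - 3)(λ - 2), so the eigenvalues are 2, 3.
λ=3: eigenvector (7, -2).
λ=2: eigenvector (-3, 1).
P = [[7, -3], [-2, 1]], D = diag(3, 2), P⁻¹ = [[1, 3], [2, 7]].
C⁵ = P·diag(243, 32)·P⁻¹ = [[1509, 4431], [-422, -1234]].
The requested entry is -1234.

-1234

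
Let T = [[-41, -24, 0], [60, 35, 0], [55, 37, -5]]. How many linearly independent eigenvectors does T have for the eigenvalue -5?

1

T + 5I = [[-36, -24, 0], [60, 40, 0], [55, 37, 0]].
This matrix has rank 2, so its null space has dimension 3 − 2 = 1.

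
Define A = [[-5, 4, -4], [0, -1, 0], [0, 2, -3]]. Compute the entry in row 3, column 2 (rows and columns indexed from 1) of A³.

26

Characteristic polynomial: r^3 + 9r^2 + 23r + 15 = (r + 1)(r + 3)(r + 5), so the eigenvalues are -5, -3, -1.
r=-3: eigenvector (-2, 0, 1).
r=-1: eigenvector (0, 1, 1).
r=-5: eigenvector (1, 0, 0).
P = [[-2, 0, 1], [0, 1, 0], [1, 1, 0]], D = diag(-3, -1, -5), P⁻¹ = [[0, -1, 1], [0, 1, 0], [1, -2, 2]].
A³ = P·diag(-27, -1, -125)·P⁻¹ = [[-125, 196, -196], [0, -1, 0], [0, 26, -27]].
The requested entry is 26.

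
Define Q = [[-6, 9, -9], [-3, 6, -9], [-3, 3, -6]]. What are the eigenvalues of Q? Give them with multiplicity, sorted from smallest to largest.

-6, -3, 3

Characteristic polynomial: p(μ) = μ^3 + 6μ^2 - 9μ - 54 = (μ - 3)(μ + 3)(μ + 6).
Roots (with multiplicity): -6, -3, 3.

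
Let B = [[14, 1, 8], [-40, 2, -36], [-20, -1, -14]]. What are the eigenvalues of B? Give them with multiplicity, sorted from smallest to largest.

-6, 4, 4

Characteristic polynomial: p(t) = t^3 - 2t^2 - 32t + 96 = (t - 4)^2(t + 6).
Roots (with multiplicity): -6, 4, 4.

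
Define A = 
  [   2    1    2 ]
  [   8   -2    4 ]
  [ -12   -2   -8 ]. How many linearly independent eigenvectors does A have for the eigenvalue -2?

1

A + 2I = [[4, 1, 2], [8, 0, 4], [-12, -2, -6]].
This matrix has rank 2, so its null space has dimension 3 − 2 = 1.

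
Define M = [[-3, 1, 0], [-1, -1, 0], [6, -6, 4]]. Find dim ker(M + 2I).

M + 2I = [[-1, 1, 0], [-1, 1, 0], [6, -6, 6]].
This matrix has rank 2, so its null space has dimension 3 − 2 = 1.

1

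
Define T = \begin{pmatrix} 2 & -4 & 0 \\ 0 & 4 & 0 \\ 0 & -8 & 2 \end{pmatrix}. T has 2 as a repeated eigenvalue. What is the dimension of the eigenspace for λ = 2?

T − 2I = [[0, -4, 0], [0, 2, 0], [0, -8, 0]].
This matrix has rank 1, so its null space has dimension 3 − 1 = 2.

2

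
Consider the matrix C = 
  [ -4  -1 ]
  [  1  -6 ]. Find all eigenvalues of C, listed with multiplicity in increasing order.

-5, -5

Characteristic polynomial: p(t) = t^2 + 10t + 25 = (t + 5)^2.
Roots (with multiplicity): -5, -5.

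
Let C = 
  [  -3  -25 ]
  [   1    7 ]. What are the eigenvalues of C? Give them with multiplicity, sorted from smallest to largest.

Characteristic polynomial: p(λ) = λ^2 - 4λ + 4 = (λ - 2)^2.
Roots (with multiplicity): 2, 2.

2, 2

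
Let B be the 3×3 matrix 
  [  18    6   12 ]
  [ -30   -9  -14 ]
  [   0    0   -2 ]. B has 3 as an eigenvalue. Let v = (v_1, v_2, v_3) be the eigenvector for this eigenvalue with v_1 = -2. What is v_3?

0

B − 3I = [[15, 6, 12], [-30, -12, -14], [0, 0, -5]].
Solving (B − 3I)v = 0 gives the eigenspace spanned by (-2, 5, 0).
With v_1 = -2, v = (-2, 5, 0), so v_3 = 0.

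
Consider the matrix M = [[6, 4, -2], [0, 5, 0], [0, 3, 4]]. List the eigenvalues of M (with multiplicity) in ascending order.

4, 5, 6

Characteristic polynomial: p(s) = s^3 - 15s^2 + 74s - 120 = (s - 6)(s - 5)(s - 4).
Roots (with multiplicity): 4, 5, 6.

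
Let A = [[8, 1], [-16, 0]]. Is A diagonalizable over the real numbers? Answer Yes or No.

No

Characteristic polynomial: p(s) = s^2 - 8s + 16 = (s - 4)^2.
s = 4 has algebraic multiplicity 2; rank(A − 4I) = 1, so geometric multiplicity = 1.
Geometric multiplicity < algebraic multiplicity, so A is not diagonalizable.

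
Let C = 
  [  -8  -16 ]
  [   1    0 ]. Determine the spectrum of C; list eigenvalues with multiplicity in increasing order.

-4, -4

Characteristic polynomial: p(s) = s^2 + 8s + 16 = (s + 4)^2.
Roots (with multiplicity): -4, -4.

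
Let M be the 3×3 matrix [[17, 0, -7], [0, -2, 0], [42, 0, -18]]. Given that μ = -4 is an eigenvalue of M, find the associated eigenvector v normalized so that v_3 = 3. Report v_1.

M + 4I = [[21, 0, -7], [0, 2, 0], [42, 0, -14]].
Solving (M + 4I)v = 0 gives the eigenspace spanned by (1, 0, 3).
With v_3 = 3, v = (1, 0, 3), so v_1 = 1.

1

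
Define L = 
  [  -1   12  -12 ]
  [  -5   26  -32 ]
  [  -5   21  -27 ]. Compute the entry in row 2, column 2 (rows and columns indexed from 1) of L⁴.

-2636

Characteristic polynomial: μ^3 + 2μ^2 - 29μ - 30 = (μ - 5)(μ + 1)(μ + 6), so the eigenvalues are -6, -1, 5.
μ=5: eigenvector (2, 2, 1).
μ=-1: eigenvector (1, -1, -1).
μ=-6: eigenvector (0, 1, 1).
P = [[2, 1, 0], [2, -1, 1], [1, -1, 1]], D = diag(5, -1, -6), P⁻¹ = [[0, 1, -1], [1, -2, 2], [1, -3, 4]].
L⁴ = P·diag(625, 1, 1296)·P⁻¹ = [[1, 1248, -1248], [1295, -2636, 3932], [1295, -3261, 4557]].
The requested entry is -2636.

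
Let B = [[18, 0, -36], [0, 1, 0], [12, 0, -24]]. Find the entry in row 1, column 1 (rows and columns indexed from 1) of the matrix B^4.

-3888

Characteristic polynomial: r^3 + 5r^2 - 6r = r(r - 1)(r + 6), so the eigenvalues are -6, 0, 1.
r=-6: eigenvector (-3, 0, -2).
r=1: eigenvector (0, 1, 0).
r=0: eigenvector (2, 0, 1).
P = [[-3, 0, 2], [0, 1, 0], [-2, 0, 1]], D = diag(-6, 1, 0), P⁻¹ = [[1, 0, -2], [0, 1, 0], [2, 0, -3]].
B⁴ = P·diag(1296, 1, 0)·P⁻¹ = [[-3888, 0, 7776], [0, 1, 0], [-2592, 0, 5184]].
The requested entry is -3888.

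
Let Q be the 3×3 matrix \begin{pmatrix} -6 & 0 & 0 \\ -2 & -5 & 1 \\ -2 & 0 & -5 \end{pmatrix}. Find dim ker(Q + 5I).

1

Q + 5I = [[-1, 0, 0], [-2, 0, 1], [-2, 0, 0]].
This matrix has rank 2, so its null space has dimension 3 − 2 = 1.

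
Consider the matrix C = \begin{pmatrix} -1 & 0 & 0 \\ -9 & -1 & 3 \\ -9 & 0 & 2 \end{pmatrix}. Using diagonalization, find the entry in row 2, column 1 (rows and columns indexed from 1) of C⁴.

-45

Characteristic polynomial: μ^3 - 3μ - 2 = (μ - 2)(μ + 1)^2, so the eigenvalues are -1, -1, 2.
μ=-1: eigenvector (0, 1, 0).
μ=-1: eigenvector (1, 4, 3).
μ=2: eigenvector (0, 1, 1).
P = [[0, 1, 0], [1, 4, 1], [0, 3, 1]], D = diag(-1, -1, 2), P⁻¹ = [[-1, 1, -1], [1, 0, 0], [-3, 0, 1]].
C⁴ = P·diag(1, 1, 16)·P⁻¹ = [[1, 0, 0], [-45, 1, 15], [-45, 0, 16]].
The requested entry is -45.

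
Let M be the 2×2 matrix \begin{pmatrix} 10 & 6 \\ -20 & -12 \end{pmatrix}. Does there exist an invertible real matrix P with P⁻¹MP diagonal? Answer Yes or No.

Characteristic polynomial: p(λ) = λ^2 + 2λ = λ(λ + 2).
All 2 eigenvalues are distinct, so M is diagonalizable.

Yes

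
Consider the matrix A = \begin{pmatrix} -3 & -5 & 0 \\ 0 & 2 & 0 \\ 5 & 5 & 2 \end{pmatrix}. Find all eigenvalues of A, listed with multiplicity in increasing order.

Characteristic polynomial: p(μ) = μ^3 - μ^2 - 8μ + 12 = (μ - 2)^2(μ + 3).
Roots (with multiplicity): -3, 2, 2.

-3, 2, 2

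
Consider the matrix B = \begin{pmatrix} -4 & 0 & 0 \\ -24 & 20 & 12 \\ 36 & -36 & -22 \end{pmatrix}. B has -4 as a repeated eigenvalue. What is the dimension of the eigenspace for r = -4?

B + 4I = [[0, 0, 0], [-24, 24, 12], [36, -36, -18]].
This matrix has rank 1, so its null space has dimension 3 − 1 = 2.

2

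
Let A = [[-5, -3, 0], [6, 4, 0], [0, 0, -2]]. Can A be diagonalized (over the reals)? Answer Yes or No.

Yes

Characteristic polynomial: p(λ) = λ^3 + 3λ^2 - 4 = (λ - 1)(λ + 2)^2.
λ = -2 has algebraic multiplicity 2; rank(A + 2I) = 1, so geometric multiplicity = 2.
Every eigenvalue has geometric = algebraic multiplicity, so A is diagonalizable.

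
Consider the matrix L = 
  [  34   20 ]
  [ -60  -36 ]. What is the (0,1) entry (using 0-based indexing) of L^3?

Characteristic polynomial: s^2 + 2s - 24 = (s - 4)(s + 6), so the eigenvalues are -6, 4.
s=-6: eigenvector (-1, 2).
s=4: eigenvector (2, -3).
P = [[-1, 2], [2, -3]], D = diag(-6, 4), P⁻¹ = [[3, 2], [2, 1]].
L³ = P·diag(-216, 64)·P⁻¹ = [[904, 560], [-1680, -1056]].
The requested entry is 560.

560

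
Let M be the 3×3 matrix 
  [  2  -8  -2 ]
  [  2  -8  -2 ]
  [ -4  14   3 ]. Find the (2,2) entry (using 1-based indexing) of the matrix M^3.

Characteristic polynomial: λ^3 + 3λ^2 + 2λ = λ(λ + 1)(λ + 2), so the eigenvalues are -2, -1, 0.
λ=-2: eigenvector (1, 1, -2).
λ=0: eigenvector (-2, -1, 2).
λ=-1: eigenvector (-2, -2, 5).
P = [[1, -2, -2], [1, -1, -2], [-2, 2, 5]], D = diag(-2, 0, -1), P⁻¹ = [[-1, 6, 2], [-1, 1, 0], [0, 2, 1]].
M³ = P·diag(-8, 0, -1)·P⁻¹ = [[8, -44, -14], [8, -44, -14], [-16, 86, 27]].
The requested entry is -44.

-44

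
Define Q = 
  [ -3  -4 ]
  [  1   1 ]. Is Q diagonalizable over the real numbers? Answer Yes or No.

Characteristic polynomial: p(λ) = λ^2 + 2λ + 1 = (λ + 1)^2.
λ = -1 has algebraic multiplicity 2; rank(Q + 1I) = 1, so geometric multiplicity = 1.
Geometric multiplicity < algebraic multiplicity, so Q is not diagonalizable.

No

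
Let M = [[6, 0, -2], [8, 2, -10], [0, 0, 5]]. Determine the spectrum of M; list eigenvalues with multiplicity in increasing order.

Characteristic polynomial: p(λ) = λ^3 - 13λ^2 + 52λ - 60 = (λ - 6)(λ - 5)(λ - 2).
Roots (with multiplicity): 2, 5, 6.

2, 5, 6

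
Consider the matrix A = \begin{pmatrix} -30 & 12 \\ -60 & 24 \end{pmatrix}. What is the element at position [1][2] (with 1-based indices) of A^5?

Characteristic polynomial: μ^2 + 6μ = μ(μ + 6), so the eigenvalues are -6, 0.
μ=0: eigenvector (-2, -5).
μ=-6: eigenvector (-1, -2).
P = [[-2, -1], [-5, -2]], D = diag(0, -6), P⁻¹ = [[2, -1], [-5, 2]].
A⁵ = P·diag(0, -7776)·P⁻¹ = [[-38880, 15552], [-77760, 31104]].
The requested entry is 15552.

15552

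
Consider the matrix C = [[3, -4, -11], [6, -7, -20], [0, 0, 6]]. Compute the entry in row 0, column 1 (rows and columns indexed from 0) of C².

16

Characteristic polynomial: λ^3 - 2λ^2 - 21λ - 18 = (λ - 6)(λ + 1)(λ + 3), so the eigenvalues are -3, -1, 6.
λ=-1: eigenvector (1, 1, 0).
λ=6: eigenvector (-1, -2, 1).
λ=-3: eigenvector (2, 3, 0).
P = [[1, -1, 2], [1, -2, 3], [0, 1, 0]], D = diag(-1, 6, -3), P⁻¹ = [[3, -2, -1], [0, 0, 1], [-1, 1, 1]].
C² = P·diag(1, 36, 9)·P⁻¹ = [[-15, 16, -19], [-24, 25, -46], [0, 0, 36]].
The requested entry is 16.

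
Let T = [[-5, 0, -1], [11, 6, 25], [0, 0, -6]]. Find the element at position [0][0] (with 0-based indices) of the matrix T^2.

25

Characteristic polynomial: λ^3 + 5λ^2 - 36λ - 180 = (λ - 6)(λ + 5)(λ + 6), so the eigenvalues are -6, -5, 6.
λ=-6: eigenvector (1, -3, 1).
λ=6: eigenvector (0, 1, 0).
λ=-5: eigenvector (1, -1, 0).
P = [[1, 0, 1], [-3, 1, -1], [1, 0, 0]], D = diag(-6, 6, -5), P⁻¹ = [[0, 0, 1], [1, 1, 2], [1, 0, -1]].
T² = P·diag(36, 36, 25)·P⁻¹ = [[25, 0, 11], [11, 36, -11], [0, 0, 36]].
The requested entry is 25.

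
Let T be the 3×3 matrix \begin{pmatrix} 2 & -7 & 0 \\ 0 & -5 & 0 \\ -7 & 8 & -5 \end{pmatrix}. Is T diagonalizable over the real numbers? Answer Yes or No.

No

Characteristic polynomial: p(s) = s^3 + 8s^2 + 5s - 50 = (s - 2)(s + 5)^2.
s = -5 has algebraic multiplicity 2; rank(T + 5I) = 2, so geometric multiplicity = 1.
Geometric multiplicity < algebraic multiplicity, so T is not diagonalizable.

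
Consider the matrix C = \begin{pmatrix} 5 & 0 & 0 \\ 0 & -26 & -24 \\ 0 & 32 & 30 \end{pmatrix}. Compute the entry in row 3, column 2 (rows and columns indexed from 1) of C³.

896

Characteristic polynomial: μ^3 - 9μ^2 + 8μ + 60 = (μ - 6)(μ - 5)(μ + 2), so the eigenvalues are -2, 5, 6.
μ=5: eigenvector (1, 0, 0).
μ=-2: eigenvector (0, 1, -1).
μ=6: eigenvector (0, -3, 4).
P = [[1, 0, 0], [0, 1, -3], [0, -1, 4]], D = diag(5, -2, 6), P⁻¹ = [[1, 0, 0], [0, 4, 3], [0, 1, 1]].
C³ = P·diag(125, -8, 216)·P⁻¹ = [[125, 0, 0], [0, -680, -672], [0, 896, 888]].
The requested entry is 896.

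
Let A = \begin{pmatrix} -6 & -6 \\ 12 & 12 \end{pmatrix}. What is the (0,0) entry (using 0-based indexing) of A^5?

Characteristic polynomial: λ^2 - 6λ = λ(λ - 6), so the eigenvalues are 0, 6.
λ=0: eigenvector (1, -1).
λ=6: eigenvector (1, -2).
P = [[1, 1], [-1, -2]], D = diag(0, 6), P⁻¹ = [[2, 1], [-1, -1]].
A⁵ = P·diag(0, 7776)·P⁻¹ = [[-7776, -7776], [15552, 15552]].
The requested entry is -7776.

-7776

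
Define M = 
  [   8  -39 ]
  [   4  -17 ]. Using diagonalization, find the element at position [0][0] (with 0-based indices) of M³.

668

Characteristic polynomial: λ^2 + 9λ + 20 = (λ + 4)(λ + 5), so the eigenvalues are -5, -4.
λ=-5: eigenvector (3, 1).
λ=-4: eigenvector (13, 4).
P = [[3, 13], [1, 4]], D = diag(-5, -4), P⁻¹ = [[-4, 13], [1, -3]].
M³ = P·diag(-125, -64)·P⁻¹ = [[668, -2379], [244, -857]].
The requested entry is 668.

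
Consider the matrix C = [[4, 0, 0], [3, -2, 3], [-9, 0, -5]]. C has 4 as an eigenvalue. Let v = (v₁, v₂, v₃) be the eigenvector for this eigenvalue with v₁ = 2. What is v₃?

-2

C − 4I = [[0, 0, 0], [3, -6, 3], [-9, 0, -9]].
Solving (C − 4I)v = 0 gives the eigenspace spanned by (2, 0, -2).
With v₁ = 2, v = (2, 0, -2), so v₃ = -2.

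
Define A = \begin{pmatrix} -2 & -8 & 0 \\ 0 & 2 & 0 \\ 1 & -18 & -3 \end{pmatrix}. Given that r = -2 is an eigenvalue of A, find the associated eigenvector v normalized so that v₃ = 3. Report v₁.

A + 2I = [[0, -8, 0], [0, 4, 0], [1, -18, -1]].
Solving (A + 2I)v = 0 gives the eigenspace spanned by (3, 0, 3).
With v₃ = 3, v = (3, 0, 3), so v₁ = 3.

3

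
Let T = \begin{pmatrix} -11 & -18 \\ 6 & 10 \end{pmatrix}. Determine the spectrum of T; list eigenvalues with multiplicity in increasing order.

-2, 1

Characteristic polynomial: p(s) = s^2 + s - 2 = (s - 1)(s + 2).
Roots (with multiplicity): -2, 1.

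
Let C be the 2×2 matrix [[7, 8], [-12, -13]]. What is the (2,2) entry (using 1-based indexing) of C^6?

46873

Characteristic polynomial: λ^2 + 6λ + 5 = (λ + 1)(λ + 5), so the eigenvalues are -5, -1.
λ=-1: eigenvector (-1, 1).
λ=-5: eigenvector (-2, 3).
P = [[-1, -2], [1, 3]], D = diag(-1, -5), P⁻¹ = [[-3, -2], [1, 1]].
C⁶ = P·diag(1, 15625)·P⁻¹ = [[-31247, -31248], [46872, 46873]].
The requested entry is 46873.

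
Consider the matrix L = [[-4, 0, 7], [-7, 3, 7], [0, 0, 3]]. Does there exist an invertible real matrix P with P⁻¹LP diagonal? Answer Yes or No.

Characteristic polynomial: p(λ) = λ^3 - 2λ^2 - 15λ + 36 = (λ - 3)^2(λ + 4).
λ = 3 has algebraic multiplicity 2; rank(L − 3I) = 1, so geometric multiplicity = 2.
Every eigenvalue has geometric = algebraic multiplicity, so L is diagonalizable.

Yes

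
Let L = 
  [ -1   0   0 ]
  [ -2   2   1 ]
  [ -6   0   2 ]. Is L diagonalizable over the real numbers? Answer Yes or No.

No

Characteristic polynomial: p(t) = t^3 - 3t^2 + 4 = (t - 2)^2(t + 1).
t = 2 has algebraic multiplicity 2; rank(L − 2I) = 2, so geometric multiplicity = 1.
Geometric multiplicity < algebraic multiplicity, so L is not diagonalizable.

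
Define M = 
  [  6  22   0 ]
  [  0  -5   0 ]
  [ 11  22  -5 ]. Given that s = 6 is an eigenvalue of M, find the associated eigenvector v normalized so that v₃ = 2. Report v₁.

M − 6I = [[0, 22, 0], [0, -11, 0], [11, 22, -11]].
Solving (M − 6I)v = 0 gives the eigenspace spanned by (2, 0, 2).
With v₃ = 2, v = (2, 0, 2), so v₁ = 2.

2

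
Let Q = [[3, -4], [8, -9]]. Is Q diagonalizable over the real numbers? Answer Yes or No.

Characteristic polynomial: p(λ) = λ^2 + 6λ + 5 = (λ + 1)(λ + 5).
All 2 eigenvalues are distinct, so Q is diagonalizable.

Yes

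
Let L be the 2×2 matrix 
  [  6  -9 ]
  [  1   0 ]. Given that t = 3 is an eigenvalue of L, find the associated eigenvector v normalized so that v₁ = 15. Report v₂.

5

L − 3I = [[3, -9], [1, -3]].
Solving (L − 3I)v = 0 gives the eigenspace spanned by (15, 5).
With v₁ = 15, v = (15, 5), so v₂ = 5.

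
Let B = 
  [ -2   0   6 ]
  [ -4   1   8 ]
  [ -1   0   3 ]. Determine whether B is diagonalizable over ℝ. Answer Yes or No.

Yes

Characteristic polynomial: p(t) = t^3 - 2t^2 + t = t(t - 1)^2.
t = 1 has algebraic multiplicity 2; rank(B − 1I) = 1, so geometric multiplicity = 2.
Every eigenvalue has geometric = algebraic multiplicity, so B is diagonalizable.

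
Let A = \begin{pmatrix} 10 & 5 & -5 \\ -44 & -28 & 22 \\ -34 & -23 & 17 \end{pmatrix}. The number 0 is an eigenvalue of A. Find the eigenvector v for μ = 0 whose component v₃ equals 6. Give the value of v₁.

3

A = [[10, 5, -5], [-44, -28, 22], [-34, -23, 17]].
Solving (A)v = 0 gives the eigenspace spanned by (3, 0, 6).
With v₃ = 6, v = (3, 0, 6), so v₁ = 3.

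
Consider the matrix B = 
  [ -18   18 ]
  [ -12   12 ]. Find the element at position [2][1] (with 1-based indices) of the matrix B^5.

Characteristic polynomial: μ^2 + 6μ = μ(μ + 6), so the eigenvalues are -6, 0.
μ=-6: eigenvector (3, 2).
μ=0: eigenvector (1, 1).
P = [[3, 1], [2, 1]], D = diag(-6, 0), P⁻¹ = [[1, -1], [-2, 3]].
B⁵ = P·diag(-7776, 0)·P⁻¹ = [[-23328, 23328], [-15552, 15552]].
The requested entry is -15552.

-15552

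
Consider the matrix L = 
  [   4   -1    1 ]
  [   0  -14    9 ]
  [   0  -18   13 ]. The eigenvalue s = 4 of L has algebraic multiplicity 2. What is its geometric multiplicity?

L − 4I = [[0, -1, 1], [0, -18, 9], [0, -18, 9]].
This matrix has rank 2, so its null space has dimension 3 − 2 = 1.

1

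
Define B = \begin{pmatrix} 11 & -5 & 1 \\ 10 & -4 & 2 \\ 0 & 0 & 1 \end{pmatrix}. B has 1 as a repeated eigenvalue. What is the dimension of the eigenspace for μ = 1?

1

B − 1I = [[10, -5, 1], [10, -5, 2], [0, 0, 0]].
This matrix has rank 2, so its null space has dimension 3 − 2 = 1.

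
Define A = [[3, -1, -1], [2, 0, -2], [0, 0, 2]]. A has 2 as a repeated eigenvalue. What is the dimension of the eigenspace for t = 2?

2

A − 2I = [[1, -1, -1], [2, -2, -2], [0, 0, 0]].
This matrix has rank 1, so its null space has dimension 3 − 1 = 2.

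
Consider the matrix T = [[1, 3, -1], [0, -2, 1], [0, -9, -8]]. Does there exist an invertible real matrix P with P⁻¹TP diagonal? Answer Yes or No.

No

Characteristic polynomial: p(λ) = λ^3 + 9λ^2 + 15λ - 25 = (λ - 1)(λ + 5)^2.
λ = -5 has algebraic multiplicity 2; rank(T + 5I) = 2, so geometric multiplicity = 1.
Geometric multiplicity < algebraic multiplicity, so T is not diagonalizable.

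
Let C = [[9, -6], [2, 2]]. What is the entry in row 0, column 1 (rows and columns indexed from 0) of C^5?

-27906

Characteristic polynomial: r^2 - 11r + 30 = (r - 6)(r - 5), so the eigenvalues are 5, 6.
r=6: eigenvector (2, 1).
r=5: eigenvector (-3, -2).
P = [[2, -3], [1, -2]], D = diag(6, 5), P⁻¹ = [[2, -3], [1, -2]].
C⁵ = P·diag(7776, 3125)·P⁻¹ = [[21729, -27906], [9302, -10828]].
The requested entry is -27906.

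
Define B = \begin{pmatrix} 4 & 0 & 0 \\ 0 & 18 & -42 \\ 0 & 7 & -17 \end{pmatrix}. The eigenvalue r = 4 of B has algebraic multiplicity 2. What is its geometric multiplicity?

B − 4I = [[0, 0, 0], [0, 14, -42], [0, 7, -21]].
This matrix has rank 1, so its null space has dimension 3 − 1 = 2.

2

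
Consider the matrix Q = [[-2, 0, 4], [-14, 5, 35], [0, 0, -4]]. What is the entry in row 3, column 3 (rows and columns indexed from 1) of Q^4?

Characteristic polynomial: s^3 + s^2 - 22s - 40 = (s - 5)(s + 2)(s + 4), so the eigenvalues are -4, -2, 5.
s=-2: eigenvector (1, 2, 0).
s=5: eigenvector (0, 1, 0).
s=-4: eigenvector (-2, -7, 1).
P = [[1, 0, -2], [2, 1, -7], [0, 0, 1]], D = diag(-2, 5, -4), P⁻¹ = [[1, 0, 2], [-2, 1, 3], [0, 0, 1]].
Q⁴ = P·diag(16, 625, 256)·P⁻¹ = [[16, 0, -480], [-1218, 625, 147], [0, 0, 256]].
The requested entry is 256.

256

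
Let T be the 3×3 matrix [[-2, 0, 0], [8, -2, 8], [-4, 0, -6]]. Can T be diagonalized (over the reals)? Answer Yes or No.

Characteristic polynomial: p(μ) = μ^3 + 10μ^2 + 28μ + 24 = (μ + 2)^2(μ + 6).
μ = -2 has algebraic multiplicity 2; rank(T + 2I) = 1, so geometric multiplicity = 2.
Every eigenvalue has geometric = algebraic multiplicity, so T is diagonalizable.

Yes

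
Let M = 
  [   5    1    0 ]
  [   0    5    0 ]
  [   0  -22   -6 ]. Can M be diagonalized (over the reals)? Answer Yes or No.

No

Characteristic polynomial: p(μ) = μ^3 - 4μ^2 - 35μ + 150 = (μ - 5)^2(μ + 6).
μ = 5 has algebraic multiplicity 2; rank(M − 5I) = 2, so geometric multiplicity = 1.
Geometric multiplicity < algebraic multiplicity, so M is not diagonalizable.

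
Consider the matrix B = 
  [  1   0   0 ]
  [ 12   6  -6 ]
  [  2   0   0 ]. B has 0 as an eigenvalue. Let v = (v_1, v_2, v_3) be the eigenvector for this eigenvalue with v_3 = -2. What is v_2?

B = [[1, 0, 0], [12, 6, -6], [2, 0, 0]].
Solving (B)v = 0 gives the eigenspace spanned by (0, -2, -2).
With v_3 = -2, v = (0, -2, -2), so v_2 = -2.

-2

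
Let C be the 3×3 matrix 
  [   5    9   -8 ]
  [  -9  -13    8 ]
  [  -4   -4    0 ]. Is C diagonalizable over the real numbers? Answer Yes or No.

No

Characteristic polynomial: p(r) = r^3 + 8r^2 + 16r = r(r + 4)^2.
r = -4 has algebraic multiplicity 2; rank(C + 4I) = 2, so geometric multiplicity = 1.
Geometric multiplicity < algebraic multiplicity, so C is not diagonalizable.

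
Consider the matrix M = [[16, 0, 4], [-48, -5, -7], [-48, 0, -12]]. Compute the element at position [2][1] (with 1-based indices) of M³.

-768

Characteristic polynomial: r^3 + r^2 - 20r = r(r - 4)(r + 5), so the eigenvalues are -5, 0, 4.
r=0: eigenvector (1, -4, -4).
r=-5: eigenvector (0, 1, 0).
r=4: eigenvector (1, -3, -3).
P = [[1, 0, 1], [-4, 1, -3], [-4, 0, -3]], D = diag(0, -5, 4), P⁻¹ = [[-3, 0, -1], [0, 1, -1], [4, 0, 1]].
M³ = P·diag(0, -125, 64)·P⁻¹ = [[256, 0, 64], [-768, -125, -67], [-768, 0, -192]].
The requested entry is -768.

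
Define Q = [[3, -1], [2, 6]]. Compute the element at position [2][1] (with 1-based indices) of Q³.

Characteristic polynomial: t^2 - 9t + 20 = (t - 5)(t - 4), so the eigenvalues are 4, 5.
t=5: eigenvector (1, -2).
t=4: eigenvector (1, -1).
P = [[1, 1], [-2, -1]], D = diag(5, 4), P⁻¹ = [[-1, -1], [2, 1]].
Q³ = P·diag(125, 64)·P⁻¹ = [[3, -61], [122, 186]].
The requested entry is 122.

122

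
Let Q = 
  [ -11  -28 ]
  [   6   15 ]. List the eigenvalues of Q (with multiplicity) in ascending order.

1, 3

Characteristic polynomial: p(λ) = λ^2 - 4λ + 3 = (λ - 3)(λ - 1).
Roots (with multiplicity): 1, 3.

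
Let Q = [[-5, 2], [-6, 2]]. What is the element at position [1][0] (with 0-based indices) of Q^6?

Characteristic polynomial: λ^2 + 3λ + 2 = (λ + 1)(λ + 2), so the eigenvalues are -2, -1.
λ=-2: eigenvector (-2, -3).
λ=-1: eigenvector (-1, -2).
P = [[-2, -1], [-3, -2]], D = diag(-2, -1), P⁻¹ = [[-2, 1], [3, -2]].
Q⁶ = P·diag(64, 1)·P⁻¹ = [[253, -126], [378, -188]].
The requested entry is 378.

378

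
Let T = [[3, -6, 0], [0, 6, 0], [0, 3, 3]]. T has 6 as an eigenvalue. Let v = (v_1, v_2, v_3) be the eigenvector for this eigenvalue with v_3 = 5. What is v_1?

-10

T − 6I = [[-3, -6, 0], [0, 0, 0], [0, 3, -3]].
Solving (T − 6I)v = 0 gives the eigenspace spanned by (-10, 5, 5).
With v_3 = 5, v = (-10, 5, 5), so v_1 = -10.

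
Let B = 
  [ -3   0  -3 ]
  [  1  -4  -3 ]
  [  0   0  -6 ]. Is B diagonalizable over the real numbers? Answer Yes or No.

Yes

Characteristic polynomial: p(λ) = λ^3 + 13λ^2 + 54λ + 72 = (λ + 3)(λ + 4)(λ + 6).
All 3 eigenvalues are distinct, so B is diagonalizable.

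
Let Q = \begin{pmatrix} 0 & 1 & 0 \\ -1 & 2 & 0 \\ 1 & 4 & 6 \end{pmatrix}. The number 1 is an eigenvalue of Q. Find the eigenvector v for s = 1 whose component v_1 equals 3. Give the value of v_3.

-3

Q − 1I = [[-1, 1, 0], [-1, 1, 0], [1, 4, 5]].
Solving (Q − 1I)v = 0 gives the eigenspace spanned by (3, 3, -3).
With v_1 = 3, v = (3, 3, -3), so v_3 = -3.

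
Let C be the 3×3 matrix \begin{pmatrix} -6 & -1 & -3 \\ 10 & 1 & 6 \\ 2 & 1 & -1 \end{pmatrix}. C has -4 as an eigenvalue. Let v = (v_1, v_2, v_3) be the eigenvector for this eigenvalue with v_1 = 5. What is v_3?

C + 4I = [[-2, -1, -3], [10, 5, 6], [2, 1, 3]].
Solving (C + 4I)v = 0 gives the eigenspace spanned by (5, -10, 0).
With v_1 = 5, v = (5, -10, 0), so v_3 = 0.

0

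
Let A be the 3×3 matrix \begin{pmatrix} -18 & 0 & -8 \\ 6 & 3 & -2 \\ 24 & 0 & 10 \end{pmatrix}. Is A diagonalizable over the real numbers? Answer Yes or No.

Yes

Characteristic polynomial: p(t) = t^3 + 5t^2 - 12t - 36 = (t - 3)(t + 2)(t + 6).
All 3 eigenvalues are distinct, so A is diagonalizable.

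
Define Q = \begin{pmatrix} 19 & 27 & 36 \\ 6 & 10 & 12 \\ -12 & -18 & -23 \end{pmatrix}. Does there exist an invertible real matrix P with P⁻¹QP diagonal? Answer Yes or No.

Characteristic polynomial: p(t) = t^3 - 6t^2 + 9t - 4 = (t - 4)(t - 1)^2.
t = 1 has algebraic multiplicity 2; rank(Q − 1I) = 1, so geometric multiplicity = 2.
Every eigenvalue has geometric = algebraic multiplicity, so Q is diagonalizable.

Yes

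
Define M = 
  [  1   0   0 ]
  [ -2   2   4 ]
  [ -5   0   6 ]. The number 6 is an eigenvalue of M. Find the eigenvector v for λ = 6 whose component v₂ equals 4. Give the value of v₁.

0

M − 6I = [[-5, 0, 0], [-2, -4, 4], [-5, 0, 0]].
Solving (M − 6I)v = 0 gives the eigenspace spanned by (0, 4, 4).
With v₂ = 4, v = (0, 4, 4), so v₁ = 0.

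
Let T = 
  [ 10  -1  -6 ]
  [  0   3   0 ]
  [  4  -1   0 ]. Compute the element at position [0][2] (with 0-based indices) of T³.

Characteristic polynomial: μ^3 - 13μ^2 + 54μ - 72 = (μ - 6)(μ - 4)(μ - 3), so the eigenvalues are 3, 4, 6.
μ=3: eigenvector (1, 1, 1).
μ=6: eigenvector (3, 0, 2).
μ=4: eigenvector (1, 0, 1).
P = [[1, 3, 1], [1, 0, 0], [1, 2, 1]], D = diag(3, 6, 4), P⁻¹ = [[0, 1, 0], [1, 0, -1], [-2, -1, 3]].
T³ = P·diag(27, 216, 64)·P⁻¹ = [[520, -37, -456], [0, 27, 0], [304, -37, -240]].
The requested entry is -456.

-456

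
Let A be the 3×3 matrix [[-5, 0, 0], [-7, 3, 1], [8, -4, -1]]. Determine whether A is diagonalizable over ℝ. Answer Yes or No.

Characteristic polynomial: p(r) = r^3 + 3r^2 - 9r + 5 = (r - 1)^2(r + 5).
r = 1 has algebraic multiplicity 2; rank(A − 1I) = 2, so geometric multiplicity = 1.
Geometric multiplicity < algebraic multiplicity, so A is not diagonalizable.

No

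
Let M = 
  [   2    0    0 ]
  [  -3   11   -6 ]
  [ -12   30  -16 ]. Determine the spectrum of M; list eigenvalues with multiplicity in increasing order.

Characteristic polynomial: p(r) = r^3 + 3r^2 - 6r - 8 = (r - 2)(r + 1)(r + 4).
Roots (with multiplicity): -4, -1, 2.

-4, -1, 2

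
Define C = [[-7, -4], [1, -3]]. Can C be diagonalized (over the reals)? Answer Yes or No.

No

Characteristic polynomial: p(λ) = λ^2 + 10λ + 25 = (λ + 5)^2.
λ = -5 has algebraic multiplicity 2; rank(C + 5I) = 1, so geometric multiplicity = 1.
Geometric multiplicity < algebraic multiplicity, so C is not diagonalizable.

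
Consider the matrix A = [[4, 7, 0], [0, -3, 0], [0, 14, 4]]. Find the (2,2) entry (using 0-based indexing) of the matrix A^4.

256

Characteristic polynomial: λ^3 - 5λ^2 - 8λ + 48 = (λ - 4)^2(λ + 3), so the eigenvalues are -3, 4, 4.
λ=4: eigenvector (1, 0, -2).
λ=4: eigenvector (2, 0, -3).
λ=-3: eigenvector (-1, 1, -2).
P = [[1, 2, -1], [0, 0, 1], [-2, -3, -2]], D = diag(4, 4, -3), P⁻¹ = [[-3, -7, -2], [2, 4, 1], [0, 1, 0]].
A⁴ = P·diag(256, 256, 81)·P⁻¹ = [[256, 175, 0], [0, 81, 0], [0, 350, 256]].
The requested entry is 256.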